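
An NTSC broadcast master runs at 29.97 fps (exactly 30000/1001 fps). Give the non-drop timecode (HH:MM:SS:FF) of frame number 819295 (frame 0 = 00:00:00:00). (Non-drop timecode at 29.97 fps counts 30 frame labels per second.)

819295 ÷ 30 = 27309 full seconds, remainder 25 frames.
27309 s = 7 h 35 min 9 s.
Timecode: 07:35:09:25.

07:35:09:25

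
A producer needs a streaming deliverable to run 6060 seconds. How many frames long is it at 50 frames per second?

303000 frames

Frames = 6060 × 50 = 303000.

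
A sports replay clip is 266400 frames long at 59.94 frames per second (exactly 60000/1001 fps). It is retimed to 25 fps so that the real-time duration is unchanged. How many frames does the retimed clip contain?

111111 frames

Target frames = source frames × (target rate / source rate) = 266400 × (25)/(60000/1001) = 266400 × 1001/2400 = 111111.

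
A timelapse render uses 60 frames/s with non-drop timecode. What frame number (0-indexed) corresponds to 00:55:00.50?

Total seconds to the label: (0 × 3600 + 55 × 60 + 0) = 3300.
Frame index = 3300 × 60 + 50 = 198050.

frame 198050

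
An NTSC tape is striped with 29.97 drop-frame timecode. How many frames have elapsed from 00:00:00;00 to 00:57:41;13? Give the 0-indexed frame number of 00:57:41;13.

103739

As if non-drop at 30 labels/s: (0 × 3600 + 57 × 60 + 41) × 30 + 13 = 103843.
Minute boundaries passed: 57; those not divisible by 10: 57 − 5 = 52; dropped labels = 2 × 52 = 104.
Actual frame index = 103843 − 104 = 103739.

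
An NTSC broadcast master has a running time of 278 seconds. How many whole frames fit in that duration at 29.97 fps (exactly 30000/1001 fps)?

Frames = 278 × 30000/1001 = 8340000/1001 ≈ 8331.6683.
Complete frames: 8331.

8331 frames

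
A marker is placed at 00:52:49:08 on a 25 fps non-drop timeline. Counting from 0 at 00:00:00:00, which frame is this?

frame 79233

Total seconds to the label: (0 × 3600 + 52 × 60 + 49) = 3169.
Frame index = 3169 × 25 + 8 = 79233.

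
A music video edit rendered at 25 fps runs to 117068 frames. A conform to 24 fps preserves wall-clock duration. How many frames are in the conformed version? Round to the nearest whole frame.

112385 frames

Frames at target rate = 117068 × (24) / (25) = 2809632/25 ≈ 112385.280.
Nearest whole frame: 112385.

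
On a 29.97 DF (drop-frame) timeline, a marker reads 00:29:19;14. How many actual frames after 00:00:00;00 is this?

As if non-drop at 30 labels/s: (0 × 3600 + 29 × 60 + 19) × 30 + 14 = 52784.
Minute boundaries passed: 29; those not divisible by 10: 29 − 2 = 27; dropped labels = 2 × 27 = 54.
Actual frame index = 52784 − 54 = 52730.

52730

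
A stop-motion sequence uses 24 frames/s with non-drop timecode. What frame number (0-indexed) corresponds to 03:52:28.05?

Total seconds to the label: (3 × 3600 + 52 × 60 + 28) = 13948.
Frame index = 13948 × 24 + 5 = 334757.

334757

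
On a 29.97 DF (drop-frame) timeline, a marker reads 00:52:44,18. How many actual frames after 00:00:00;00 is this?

As if non-drop at 30 labels/s: (0 × 3600 + 52 × 60 + 44) × 30 + 18 = 94938.
Minute boundaries passed: 52; those not divisible by 10: 52 − 5 = 47; dropped labels = 2 × 47 = 94.
Actual frame index = 94938 − 94 = 94844.

94844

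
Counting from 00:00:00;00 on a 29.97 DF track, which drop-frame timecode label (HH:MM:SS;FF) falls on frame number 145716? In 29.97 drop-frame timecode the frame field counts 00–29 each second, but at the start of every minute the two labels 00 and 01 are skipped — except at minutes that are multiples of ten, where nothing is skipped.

Each 10-minute DF block holds 10 × 60 × 30 − 9 × 2 = 17982 frames. 145716 ÷ 17982 → 8 full blocks, remainder 1860.
Within the partial block the first minute is 1800 frames and each further minute 1798, so 1 further minute boundary passed. Total skipped labels = 18 × 8 + 2 × 1 = 146.
Non-drop label index = 145716 + 146 = 145862; at 30 labels/s that is 01:21:02:02, i.e. DF 01:21:02;02.

01:21:02;02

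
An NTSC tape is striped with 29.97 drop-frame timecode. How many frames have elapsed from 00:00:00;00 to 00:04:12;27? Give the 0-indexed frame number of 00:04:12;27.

Complete 10-minute blocks: 0, each 17982 frames → 0.
Remaining 4 whole minutes in the current block: 1800 + 3 × 1798 = 7194 frames.
Within the current minute: 12 × 30 + 27 − 2 = 385 (labels ;00/;01 skipped at this minute). Total = 0 + 7194 + 385 = 7579.

7579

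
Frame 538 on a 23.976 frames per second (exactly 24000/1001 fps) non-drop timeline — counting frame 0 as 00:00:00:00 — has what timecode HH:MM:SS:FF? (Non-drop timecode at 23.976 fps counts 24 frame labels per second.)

538 ÷ 24 = 22 full seconds, remainder 10 frames.
22 s = 0 h 0 min 22 s.
Timecode: 00:00:22:10.

00:00:22:10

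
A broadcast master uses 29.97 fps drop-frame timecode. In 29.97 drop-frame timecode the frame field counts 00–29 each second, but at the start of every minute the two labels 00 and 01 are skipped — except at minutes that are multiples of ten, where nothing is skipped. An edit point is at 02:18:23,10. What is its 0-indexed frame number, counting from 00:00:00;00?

248850

As if non-drop at 30 labels/s: (2 × 3600 + 18 × 60 + 23) × 30 + 10 = 249100.
Minute boundaries passed: 138; those not divisible by 10: 138 − 13 = 125; dropped labels = 2 × 125 = 250.
Actual frame index = 249100 − 250 = 248850.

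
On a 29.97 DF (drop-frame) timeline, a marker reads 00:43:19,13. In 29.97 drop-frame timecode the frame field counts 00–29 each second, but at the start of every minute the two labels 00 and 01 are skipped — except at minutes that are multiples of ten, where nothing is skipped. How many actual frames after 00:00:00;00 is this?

77905

As if non-drop at 30 labels/s: (0 × 3600 + 43 × 60 + 19) × 30 + 13 = 77983.
Minute boundaries passed: 43; those not divisible by 10: 43 − 4 = 39; dropped labels = 2 × 39 = 78.
Actual frame index = 77983 − 78 = 77905.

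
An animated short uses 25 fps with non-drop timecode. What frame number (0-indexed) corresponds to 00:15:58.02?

frame 23952

Total seconds to the label: (0 × 3600 + 15 × 60 + 58) = 958.
Frame index = 958 × 25 + 2 = 23952.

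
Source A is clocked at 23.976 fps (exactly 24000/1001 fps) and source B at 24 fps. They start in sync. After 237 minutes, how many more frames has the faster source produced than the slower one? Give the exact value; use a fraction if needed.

237 min = 14220 s.
A emits 24000/1001 × 14220 = 341280000/1001 frames; B emits 24 × 14220 = 341280.
Difference = 341280/1001 frames (≈ 340.9391); B is ahead of A.

341280/1001 frames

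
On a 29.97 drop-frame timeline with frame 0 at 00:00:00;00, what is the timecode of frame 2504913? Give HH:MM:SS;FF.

Ten DF minutes hold 17982 frames, so frame 2504913 lies in block 139 (frames 2499498–2517479) with 5415 frames into that block.
The block's first minute is 1800 frames and the rest 1798 each; 5415 frames reaches minute 3, so 139 × 18 + 3 × 2 = 2508 labels have been skipped so far.
Adding those back, label number 2504913 + 2508 = 2507421 at 30 labels/s is 83580 s + 21 f = 23 h 13 min 0 s frame 21, i.e. 23:13:00;21.

23:13:00;21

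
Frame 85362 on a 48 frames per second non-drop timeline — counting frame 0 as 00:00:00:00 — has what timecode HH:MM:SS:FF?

00:29:38:18

85362 ÷ 48 = 1778 full seconds, remainder 18 frames.
1778 s = 0 h 29 min 38 s.
Timecode: 00:29:38:18.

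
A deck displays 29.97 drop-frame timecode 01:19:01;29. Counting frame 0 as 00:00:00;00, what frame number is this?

142115

As if non-drop at 30 labels/s: (1 × 3600 + 19 × 60 + 1) × 30 + 29 = 142259.
Minute boundaries passed: 79; those not divisible by 10: 79 − 7 = 72; dropped labels = 2 × 72 = 144.
Actual frame index = 142259 − 144 = 142115.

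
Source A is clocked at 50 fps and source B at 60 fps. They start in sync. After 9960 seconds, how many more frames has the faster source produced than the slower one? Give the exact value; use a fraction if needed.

99600 frames

A emits 50 × 9960 = 498000 frames; B emits 60 × 9960 = 597600.
Difference = 99600 frames; B is ahead of A.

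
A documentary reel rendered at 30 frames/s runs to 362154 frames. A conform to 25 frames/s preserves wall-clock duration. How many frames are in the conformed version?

301795 frames

Target frames = source frames × (target rate / source rate) = 362154 × (25)/(30) = 362154 × 5/6 = 301795.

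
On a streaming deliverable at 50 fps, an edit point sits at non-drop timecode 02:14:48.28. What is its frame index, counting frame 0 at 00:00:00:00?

Total seconds to the label: (2 × 3600 + 14 × 60 + 48) = 8088.
Frame index = 8088 × 50 + 28 = 404428.

404428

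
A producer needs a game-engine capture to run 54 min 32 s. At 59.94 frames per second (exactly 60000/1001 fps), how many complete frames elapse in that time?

54 min 32 s = 3272 s.
Frames = 3272 × 60000/1001 = 196320000/1001 ≈ 196123.8761.
Complete frames: 196123.

196123 frames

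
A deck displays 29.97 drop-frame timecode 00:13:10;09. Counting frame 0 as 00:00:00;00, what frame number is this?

23685

As if non-drop at 30 labels/s: (0 × 3600 + 13 × 60 + 10) × 30 + 9 = 23709.
Minute boundaries passed: 13; those not divisible by 10: 13 − 1 = 12; dropped labels = 2 × 12 = 24.
Actual frame index = 23709 − 24 = 23685.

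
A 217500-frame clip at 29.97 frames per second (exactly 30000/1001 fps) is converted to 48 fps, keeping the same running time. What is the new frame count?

Target frames = source frames × (target rate / source rate) = 217500 × (48)/(30000/1001) = 217500 × 1001/625 = 348348.

348348 frames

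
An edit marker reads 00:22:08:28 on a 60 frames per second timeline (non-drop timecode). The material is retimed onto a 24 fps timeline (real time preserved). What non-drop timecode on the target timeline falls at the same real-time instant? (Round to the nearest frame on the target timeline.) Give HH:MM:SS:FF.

00:22:08:11

Source frame index: (0×3600 + 22×60 + 8) × 60 + 28 = 79708.
Real time: 79708 / (60) = 19927/15 s.
Target frame: (19927/15) × (24) = 159416/5 ≈ 31883.200 → 31883.
At 24 labels/s: frame 31883 → 00:22:08:11.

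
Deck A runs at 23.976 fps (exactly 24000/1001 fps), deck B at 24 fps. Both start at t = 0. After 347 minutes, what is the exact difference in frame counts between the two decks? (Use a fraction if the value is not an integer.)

499680/1001 frames

347 min = 20820 s.
A emits 24000/1001 × 20820 = 499680000/1001 frames; B emits 24 × 20820 = 499680.
Difference = 499680/1001 frames (≈ 499.1808); B is ahead of A.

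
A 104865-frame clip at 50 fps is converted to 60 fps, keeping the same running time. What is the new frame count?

Target frames = source frames × (target rate / source rate) = 104865 × (60)/(50) = 104865 × 6/5 = 125838.

125838 frames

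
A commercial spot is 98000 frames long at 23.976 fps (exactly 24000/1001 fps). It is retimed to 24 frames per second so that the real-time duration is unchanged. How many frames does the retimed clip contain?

98098 frames

Target frames = source frames × (target rate / source rate) = 98000 × (24)/(24000/1001) = 98000 × 1001/1000 = 98098.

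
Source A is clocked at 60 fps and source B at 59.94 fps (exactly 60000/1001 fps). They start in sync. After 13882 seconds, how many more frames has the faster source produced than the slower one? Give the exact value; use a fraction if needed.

75720/91 frames

A emits 60 × 13882 = 832920 frames; B emits 60000/1001 × 13882 = 75720000/91.
Difference = 75720/91 frames (≈ 832.0879); B is behind A.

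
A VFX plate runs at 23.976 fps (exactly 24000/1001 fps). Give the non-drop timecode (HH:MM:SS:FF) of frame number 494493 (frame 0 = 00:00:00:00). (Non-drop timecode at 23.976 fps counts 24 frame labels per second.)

494493 ÷ 24 = 20603 full seconds, remainder 21 frames.
20603 s = 5 h 43 min 23 s.
Timecode: 05:43:23:21.

05:43:23:21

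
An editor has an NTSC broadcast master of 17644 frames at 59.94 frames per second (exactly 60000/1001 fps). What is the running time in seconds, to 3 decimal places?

294.361 seconds

Running time = 17644 × 1001/60000 = 4415411/15000 s ≈ 294.361 s.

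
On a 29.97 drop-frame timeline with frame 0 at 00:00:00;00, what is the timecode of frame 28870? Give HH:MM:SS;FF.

Each 10-minute DF block holds 10 × 60 × 30 − 9 × 2 = 17982 frames. 28870 ÷ 17982 → 1 full block, remainder 10888.
Within the partial block the first minute is 1800 frames and each further minute 1798, so 6 further minute boundaries passed. Total skipped labels = 18 × 1 + 2 × 6 = 30.
Non-drop label index = 28870 + 30 = 28900; at 30 labels/s that is 00:16:03:10, i.e. DF 00:16:03;10.

00:16:03;10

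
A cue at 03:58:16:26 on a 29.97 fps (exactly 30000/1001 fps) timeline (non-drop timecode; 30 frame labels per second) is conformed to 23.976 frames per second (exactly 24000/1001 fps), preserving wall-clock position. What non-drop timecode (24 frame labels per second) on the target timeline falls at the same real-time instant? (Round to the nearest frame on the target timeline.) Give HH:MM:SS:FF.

Source frame index: (3×3600 + 58×60 + 16) × 30 + 26 = 428906.
Real time: 428906 / (30000/1001) = 214667453/15000 s.
Target frame: (214667453/15000) × (24000/1001) = 1715624/5 ≈ 343124.800 → 343125.
At 24 labels/s: frame 343125 → 03:58:16:21.

03:58:16:21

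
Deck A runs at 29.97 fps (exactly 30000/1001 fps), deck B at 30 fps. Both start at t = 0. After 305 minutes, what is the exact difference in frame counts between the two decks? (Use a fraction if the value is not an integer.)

305 min = 18300 s.
A emits 30000/1001 × 18300 = 549000000/1001 frames; B emits 30 × 18300 = 549000.
Difference = 549000/1001 frames (≈ 548.4515); B is ahead of A.

549000/1001 frames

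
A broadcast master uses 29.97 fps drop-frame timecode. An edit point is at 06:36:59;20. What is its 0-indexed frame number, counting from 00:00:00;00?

As if non-drop at 30 labels/s: (6 × 3600 + 36 × 60 + 59) × 30 + 20 = 714590.
Minute boundaries passed: 396; those not divisible by 10: 396 − 39 = 357; dropped labels = 2 × 357 = 714.
Actual frame index = 714590 − 714 = 713876.

713876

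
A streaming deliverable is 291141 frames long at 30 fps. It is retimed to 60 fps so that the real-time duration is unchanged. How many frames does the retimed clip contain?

Target frames = source frames × (target rate / source rate) = 291141 × (60)/(30) = 291141 × 2 = 582282.

582282 frames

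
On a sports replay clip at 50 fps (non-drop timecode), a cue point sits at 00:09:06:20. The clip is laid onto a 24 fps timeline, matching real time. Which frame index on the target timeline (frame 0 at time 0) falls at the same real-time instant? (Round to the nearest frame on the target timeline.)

frame 13114

Source frame index: (0×3600 + 9×60 + 6) × 50 + 20 = 27320.
Real time: 27320 / (50) = 2732/5 s.
Target frame: (2732/5) × (24) = 65568/5 ≈ 13113.600 → 13114.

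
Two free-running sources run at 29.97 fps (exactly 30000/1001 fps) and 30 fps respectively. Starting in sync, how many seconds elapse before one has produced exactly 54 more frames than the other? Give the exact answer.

1801.8 seconds

The gap grows by |30 − 30000/1001| = 30/1001 frames per second.
Time for a 54-frame gap: 54 ÷ (30/1001) = 1801.8 s.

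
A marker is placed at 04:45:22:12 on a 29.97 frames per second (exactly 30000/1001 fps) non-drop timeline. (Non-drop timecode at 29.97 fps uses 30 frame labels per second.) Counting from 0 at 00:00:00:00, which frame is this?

frame 513672

Total seconds to the label: (4 × 3600 + 45 × 60 + 22) = 17122.
Frame index = 17122 × 30 + 12 = 513672.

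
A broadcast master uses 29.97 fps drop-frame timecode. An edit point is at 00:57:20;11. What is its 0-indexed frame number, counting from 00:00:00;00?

As if non-drop at 30 labels/s: (0 × 3600 + 57 × 60 + 20) × 30 + 11 = 103211.
Minute boundaries passed: 57; those not divisible by 10: 57 − 5 = 52; dropped labels = 2 × 52 = 104.
Actual frame index = 103211 − 104 = 103107.

103107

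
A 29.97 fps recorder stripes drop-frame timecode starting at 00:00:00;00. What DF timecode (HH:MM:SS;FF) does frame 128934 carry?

Each 10-minute DF block holds 10 × 60 × 30 − 9 × 2 = 17982 frames. 128934 ÷ 17982 → 7 full blocks, remainder 3060.
Within the partial block the first minute is 1800 frames and each further minute 1798, so 1 further minute boundary passed. Total skipped labels = 18 × 7 + 2 × 1 = 128.
Non-drop label index = 128934 + 128 = 129062; at 30 labels/s that is 01:11:42:02, i.e. DF 01:11:42;02.

01:11:42;02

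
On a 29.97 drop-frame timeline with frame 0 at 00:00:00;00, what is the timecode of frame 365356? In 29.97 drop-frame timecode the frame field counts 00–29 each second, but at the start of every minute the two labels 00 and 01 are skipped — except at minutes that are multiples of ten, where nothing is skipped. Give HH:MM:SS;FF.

Each 10-minute DF block holds 10 × 60 × 30 − 9 × 2 = 17982 frames. 365356 ÷ 17982 → 20 full blocks, remainder 5716.
Within the partial block the first minute is 1800 frames and each further minute 1798, so 3 further minute boundaries passed. Total skipped labels = 18 × 20 + 2 × 3 = 366.
Non-drop label index = 365356 + 366 = 365722; at 30 labels/s that is 03:23:10:22, i.e. DF 03:23:10;22.

03:23:10;22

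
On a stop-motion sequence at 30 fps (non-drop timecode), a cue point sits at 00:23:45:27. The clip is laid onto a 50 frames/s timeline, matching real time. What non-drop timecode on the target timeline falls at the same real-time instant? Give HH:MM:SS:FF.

Source frame index: (0×3600 + 23×60 + 45) × 30 + 27 = 42777.
Real time: 42777 / (30) = 14259/10 s.
Target frame: (14259/10) × (50) = 71295.
At 50 labels/s: frame 71295 → 00:23:45:45.

00:23:45:45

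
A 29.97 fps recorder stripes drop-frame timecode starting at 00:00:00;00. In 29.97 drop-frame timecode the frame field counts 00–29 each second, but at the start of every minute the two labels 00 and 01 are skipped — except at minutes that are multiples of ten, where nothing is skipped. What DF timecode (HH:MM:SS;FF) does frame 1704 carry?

Each 10-minute DF block holds 10 × 60 × 30 − 9 × 2 = 17982 frames. 1704 ÷ 17982 → 0 full blocks, remainder 1704.
Within the partial block the first minute is 1800 frames and each further minute 1798, so 0 further minute boundaries passed. Total skipped labels = 18 × 0 + 2 × 0 = 0.
Non-drop label index = 1704 + 0 = 1704; at 30 labels/s that is 00:00:56:24, i.e. DF 00:00:56;24.

00:00:56;24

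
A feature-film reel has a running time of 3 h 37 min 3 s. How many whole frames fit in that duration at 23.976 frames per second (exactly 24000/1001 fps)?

312239 frames

3 h 37 min 3 s = 13023 s.
Frames = 13023 × 24000/1001 = 312552000/1001 ≈ 312239.7602.
Complete frames: 312239.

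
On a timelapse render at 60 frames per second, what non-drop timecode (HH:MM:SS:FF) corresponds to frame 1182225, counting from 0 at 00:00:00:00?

05:28:23:45

1182225 ÷ 60 = 19703 full seconds, remainder 45 frames.
19703 s = 5 h 28 min 23 s.
Timecode: 05:28:23:45.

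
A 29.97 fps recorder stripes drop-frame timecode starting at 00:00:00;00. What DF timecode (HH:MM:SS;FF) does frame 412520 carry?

03:49:24;14

Ten DF minutes hold 17982 frames, so frame 412520 lies in block 22 (frames 395604–413585) with 16916 frames into that block.
The block's first minute is 1800 frames and the rest 1798 each; 16916 frames reaches minute 9, so 22 × 18 + 9 × 2 = 414 labels have been skipped so far.
Adding those back, label number 412520 + 414 = 412934 at 30 labels/s is 13764 s + 14 f = 3 h 49 min 24 s frame 14, i.e. 03:49:24;14.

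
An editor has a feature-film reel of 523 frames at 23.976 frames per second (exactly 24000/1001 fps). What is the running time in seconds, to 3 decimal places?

Running time = 523 × 1001/24000 = 523523/24000 s ≈ 21.813 s.

21.813 seconds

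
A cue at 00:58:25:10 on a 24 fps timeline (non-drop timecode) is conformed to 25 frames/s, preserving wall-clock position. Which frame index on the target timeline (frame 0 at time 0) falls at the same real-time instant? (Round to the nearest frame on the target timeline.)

Source frame index: (0×3600 + 58×60 + 25) × 24 + 10 = 84130.
Real time: 84130 / (24) = 42065/12 s.
Target frame: (42065/12) × (25) = 1051625/12 ≈ 87635.417 → 87635.

frame 87635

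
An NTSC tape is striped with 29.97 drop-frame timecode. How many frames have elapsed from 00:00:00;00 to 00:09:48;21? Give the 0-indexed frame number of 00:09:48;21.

17643

As if non-drop at 30 labels/s: (0 × 3600 + 9 × 60 + 48) × 30 + 21 = 17661.
Minute boundaries passed: 9; those not divisible by 10: 9 − 0 = 9; dropped labels = 2 × 9 = 18.
Actual frame index = 17661 − 18 = 17643.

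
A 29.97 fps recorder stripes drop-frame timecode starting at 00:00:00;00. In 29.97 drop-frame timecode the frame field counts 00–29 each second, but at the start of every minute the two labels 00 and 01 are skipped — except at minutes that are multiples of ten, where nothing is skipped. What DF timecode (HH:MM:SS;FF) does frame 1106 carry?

Ten DF minutes hold 17982 frames, so frame 1106 lies in block 0 (frames 0–17981) with 1106 frames into that block.
The block's first minute is 1800 frames and the rest 1798 each; 1106 frames reaches minute 0, so 0 × 18 + 0 × 2 = 0 labels have been skipped so far.
Adding those back, label number 1106 + 0 = 1106 at 30 labels/s is 36 s + 26 f = 0 h 0 min 36 s frame 26, i.e. 00:00:36;26.

00:00:36;26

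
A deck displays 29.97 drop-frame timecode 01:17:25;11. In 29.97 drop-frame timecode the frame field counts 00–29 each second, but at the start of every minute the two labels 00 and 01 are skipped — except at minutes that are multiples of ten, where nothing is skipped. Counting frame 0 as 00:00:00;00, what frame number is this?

139221

Complete 10-minute blocks: 7, each 17982 frames → 125874.
Remaining 7 whole minutes in the current block: 1800 + 6 × 1798 = 12588 frames.
Within the current minute: 25 × 30 + 11 − 2 = 759 (labels ;00/;01 skipped at this minute). Total = 125874 + 12588 + 759 = 139221.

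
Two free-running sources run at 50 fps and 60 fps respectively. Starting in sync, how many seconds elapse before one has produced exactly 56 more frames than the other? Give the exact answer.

5.6 seconds

The gap grows by |60 − 50| = 10 frames per second.
Time for a 56-frame gap: 56 ÷ (10) = 5.6 s.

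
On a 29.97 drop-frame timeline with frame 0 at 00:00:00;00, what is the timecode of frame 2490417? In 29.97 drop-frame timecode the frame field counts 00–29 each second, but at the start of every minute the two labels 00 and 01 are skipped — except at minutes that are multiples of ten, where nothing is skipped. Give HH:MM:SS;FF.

Ten DF minutes hold 17982 frames, so frame 2490417 lies in block 138 (frames 2481516–2499497) with 8901 frames into that block.
The block's first minute is 1800 frames and the rest 1798 each; 8901 frames reaches minute 4, so 138 × 18 + 4 × 2 = 2492 labels have been skipped so far.
Adding those back, label number 2490417 + 2492 = 2492909 at 30 labels/s is 83096 s + 29 f = 23 h 4 min 56 s frame 29, i.e. 23:04:56;29.

23:04:56;29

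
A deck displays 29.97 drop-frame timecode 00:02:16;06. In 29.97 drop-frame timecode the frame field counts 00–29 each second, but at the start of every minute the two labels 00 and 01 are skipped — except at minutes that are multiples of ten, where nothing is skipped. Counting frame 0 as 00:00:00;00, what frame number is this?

As if non-drop at 30 labels/s: (0 × 3600 + 2 × 60 + 16) × 30 + 6 = 4086.
Minute boundaries passed: 2; those not divisible by 10: 2 − 0 = 2; dropped labels = 2 × 2 = 4.
Actual frame index = 4086 − 4 = 4082.

4082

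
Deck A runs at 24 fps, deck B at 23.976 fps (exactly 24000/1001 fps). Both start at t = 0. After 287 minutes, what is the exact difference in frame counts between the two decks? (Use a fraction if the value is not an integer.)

59040/143 frames

287 min = 17220 s.
A emits 24 × 17220 = 413280 frames; B emits 24000/1001 × 17220 = 59040000/143.
Difference = 59040/143 frames (≈ 412.8671); B is behind A.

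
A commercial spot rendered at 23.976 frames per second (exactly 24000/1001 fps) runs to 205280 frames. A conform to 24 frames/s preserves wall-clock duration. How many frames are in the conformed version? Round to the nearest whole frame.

Frames at target rate = 205280 × (24) / (24000/1001) = 5137132/25 ≈ 205485.280.
Nearest whole frame: 205485.

205485 frames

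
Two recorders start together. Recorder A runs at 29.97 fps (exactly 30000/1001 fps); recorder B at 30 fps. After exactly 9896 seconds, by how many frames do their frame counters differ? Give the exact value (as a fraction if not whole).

296880/1001 frames

A emits 30000/1001 × 9896 = 296880000/1001 frames; B emits 30 × 9896 = 296880.
Difference = 296880/1001 frames (≈ 296.5834); B is ahead of A.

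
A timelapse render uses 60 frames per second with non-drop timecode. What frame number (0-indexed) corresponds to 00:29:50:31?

Total seconds to the label: (0 × 3600 + 29 × 60 + 50) = 1790.
Frame index = 1790 × 60 + 31 = 107431.

107431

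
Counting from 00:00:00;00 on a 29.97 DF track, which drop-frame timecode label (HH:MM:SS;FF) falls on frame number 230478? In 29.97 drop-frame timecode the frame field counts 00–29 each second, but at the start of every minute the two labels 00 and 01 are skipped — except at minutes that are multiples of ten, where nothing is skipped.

02:08:10;10

Each 10-minute DF block holds 10 × 60 × 30 − 9 × 2 = 17982 frames. 230478 ÷ 17982 → 12 full blocks, remainder 14694.
Within the partial block the first minute is 1800 frames and each further minute 1798, so 8 further minute boundaries passed. Total skipped labels = 18 × 12 + 2 × 8 = 232.
Non-drop label index = 230478 + 232 = 230710; at 30 labels/s that is 02:08:10:10, i.e. DF 02:08:10;10.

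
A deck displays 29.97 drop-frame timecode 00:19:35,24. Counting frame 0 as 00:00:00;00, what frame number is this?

Complete 10-minute blocks: 1, each 17982 frames → 17982.
Remaining 9 whole minutes in the current block: 1800 + 8 × 1798 = 16184 frames.
Within the current minute: 35 × 30 + 24 − 2 = 1072 (labels ;00/;01 skipped at this minute). Total = 17982 + 16184 + 1072 = 35238.

35238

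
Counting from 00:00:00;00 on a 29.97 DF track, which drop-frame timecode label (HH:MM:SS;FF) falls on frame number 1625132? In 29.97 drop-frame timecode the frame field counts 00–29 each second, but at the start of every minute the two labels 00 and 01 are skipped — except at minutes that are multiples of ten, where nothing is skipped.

15:03:45;08

Ten DF minutes hold 17982 frames, so frame 1625132 lies in block 90 (frames 1618380–1636361) with 6752 frames into that block.
The block's first minute is 1800 frames and the rest 1798 each; 6752 frames reaches minute 3, so 90 × 18 + 3 × 2 = 1626 labels have been skipped so far.
Adding those back, label number 1625132 + 1626 = 1626758 at 30 labels/s is 54225 s + 8 f = 15 h 3 min 45 s frame 8, i.e. 15:03:45;08.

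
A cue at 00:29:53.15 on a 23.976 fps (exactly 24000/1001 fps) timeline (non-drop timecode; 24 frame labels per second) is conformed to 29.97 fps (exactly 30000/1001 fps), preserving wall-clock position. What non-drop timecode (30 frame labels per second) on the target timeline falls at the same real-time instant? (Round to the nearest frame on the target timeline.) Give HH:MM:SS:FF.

00:29:53:19

Source frame index: (0×3600 + 29×60 + 53) × 24 + 15 = 43047.
Real time: 43047 / (24000/1001) = 14363349/8000 s.
Target frame: (14363349/8000) × (30000/1001) = 215235/4 ≈ 53808.750 → 53809.
At 30 labels/s: frame 53809 → 00:29:53:19.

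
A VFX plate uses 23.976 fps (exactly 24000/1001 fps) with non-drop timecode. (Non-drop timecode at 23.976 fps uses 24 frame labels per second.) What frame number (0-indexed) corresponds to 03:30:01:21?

Total seconds to the label: (3 × 3600 + 30 × 60 + 1) = 12601.
Frame index = 12601 × 24 + 21 = 302445.

302445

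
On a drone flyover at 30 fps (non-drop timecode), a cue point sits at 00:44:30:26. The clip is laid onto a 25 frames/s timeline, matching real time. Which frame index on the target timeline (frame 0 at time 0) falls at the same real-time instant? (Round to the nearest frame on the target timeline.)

frame 66772

Source frame index: (0×3600 + 44×60 + 30) × 30 + 26 = 80126.
Real time: 80126 / (30) = 40063/15 s.
Target frame: (40063/15) × (25) = 200315/3 ≈ 66771.667 → 66772.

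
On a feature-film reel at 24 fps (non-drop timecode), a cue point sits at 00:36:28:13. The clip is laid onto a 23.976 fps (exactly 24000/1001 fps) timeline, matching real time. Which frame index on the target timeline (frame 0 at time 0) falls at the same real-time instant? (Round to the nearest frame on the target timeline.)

frame 52473

Source frame index: (0×3600 + 36×60 + 28) × 24 + 13 = 52525.
Real time: 52525 / (24) = 52525/24 s.
Target frame: (52525/24) × (24000/1001) = 4775000/91 ≈ 52472.527 → 52473.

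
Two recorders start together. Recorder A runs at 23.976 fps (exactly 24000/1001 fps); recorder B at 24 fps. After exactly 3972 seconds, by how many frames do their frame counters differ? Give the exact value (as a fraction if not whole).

95328/1001 frames

A emits 24000/1001 × 3972 = 95328000/1001 frames; B emits 24 × 3972 = 95328.
Difference = 95328/1001 frames (≈ 95.2328); B is ahead of A.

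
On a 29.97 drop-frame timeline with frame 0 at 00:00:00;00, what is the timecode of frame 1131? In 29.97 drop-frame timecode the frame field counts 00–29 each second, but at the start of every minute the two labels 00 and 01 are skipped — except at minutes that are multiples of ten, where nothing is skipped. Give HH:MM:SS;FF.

00:00:37;21

Each 10-minute DF block holds 10 × 60 × 30 − 9 × 2 = 17982 frames. 1131 ÷ 17982 → 0 full blocks, remainder 1131.
Within the partial block the first minute is 1800 frames and each further minute 1798, so 0 further minute boundaries passed. Total skipped labels = 18 × 0 + 2 × 0 = 0.
Non-drop label index = 1131 + 0 = 1131; at 30 labels/s that is 00:00:37:21, i.e. DF 00:00:37;21.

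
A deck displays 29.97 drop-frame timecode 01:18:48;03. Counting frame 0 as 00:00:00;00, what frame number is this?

Complete 10-minute blocks: 7, each 17982 frames → 125874.
Remaining 8 whole minutes in the current block: 1800 + 7 × 1798 = 14386 frames.
Within the current minute: 48 × 30 + 3 − 2 = 1441 (labels ;00/;01 skipped at this minute). Total = 125874 + 14386 + 1441 = 141701.

141701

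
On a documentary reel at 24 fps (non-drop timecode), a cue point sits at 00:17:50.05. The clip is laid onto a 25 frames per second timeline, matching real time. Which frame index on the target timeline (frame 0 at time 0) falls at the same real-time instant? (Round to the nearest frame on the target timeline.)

Source frame index: (0×3600 + 17×60 + 50) × 24 + 5 = 25685.
Real time: 25685 / (24) = 25685/24 s.
Target frame: (25685/24) × (25) = 642125/24 ≈ 26755.208 → 26755.

frame 26755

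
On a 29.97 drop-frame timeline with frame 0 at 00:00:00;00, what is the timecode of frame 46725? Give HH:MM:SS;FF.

00:25:59;01

Ten DF minutes hold 17982 frames, so frame 46725 lies in block 2 (frames 35964–53945) with 10761 frames into that block.
The block's first minute is 1800 frames and the rest 1798 each; 10761 frames reaches minute 5, so 2 × 18 + 5 × 2 = 46 labels have been skipped so far.
Adding those back, label number 46725 + 46 = 46771 at 30 labels/s is 1559 s + 1 f = 0 h 25 min 59 s frame 1, i.e. 00:25:59;01.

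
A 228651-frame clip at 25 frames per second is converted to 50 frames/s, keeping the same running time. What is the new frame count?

457302 frames

Target frames = source frames × (target rate / source rate) = 228651 × (50)/(25) = 228651 × 2 = 457302.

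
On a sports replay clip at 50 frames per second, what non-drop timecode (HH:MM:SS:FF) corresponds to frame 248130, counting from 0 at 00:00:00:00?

248130 ÷ 50 = 4962 full seconds, remainder 30 frames.
4962 s = 1 h 22 min 42 s.
Timecode: 01:22:42:30.

01:22:42:30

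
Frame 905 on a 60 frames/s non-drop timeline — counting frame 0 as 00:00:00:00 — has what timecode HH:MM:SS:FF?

905 ÷ 60 = 15 full seconds, remainder 5 frames.
15 s = 0 h 0 min 15 s.
Timecode: 00:00:15:05.

00:00:15:05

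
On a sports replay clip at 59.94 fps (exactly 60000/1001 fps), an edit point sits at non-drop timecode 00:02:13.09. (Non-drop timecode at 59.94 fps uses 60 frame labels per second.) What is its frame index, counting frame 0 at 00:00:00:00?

frame 7989

Total seconds to the label: (0 × 3600 + 2 × 60 + 13) = 133.
Frame index = 133 × 60 + 9 = 7989.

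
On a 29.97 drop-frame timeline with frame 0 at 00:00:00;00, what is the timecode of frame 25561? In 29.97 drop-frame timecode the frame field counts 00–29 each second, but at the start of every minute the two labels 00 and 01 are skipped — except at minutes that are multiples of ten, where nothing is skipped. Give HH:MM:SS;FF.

Ten DF minutes hold 17982 frames, so frame 25561 lies in block 1 (frames 17982–35963) with 7579 frames into that block.
The block's first minute is 1800 frames and the rest 1798 each; 7579 frames reaches minute 4, so 1 × 18 + 4 × 2 = 26 labels have been skipped so far.
Adding those back, label number 25561 + 26 = 25587 at 30 labels/s is 852 s + 27 f = 0 h 14 min 12 s frame 27, i.e. 00:14:12;27.

00:14:12;27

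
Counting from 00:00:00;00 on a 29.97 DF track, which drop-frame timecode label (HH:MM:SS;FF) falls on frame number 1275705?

11:49:26;03

Ten DF minutes hold 17982 frames, so frame 1275705 lies in block 70 (frames 1258740–1276721) with 16965 frames into that block.
The block's first minute is 1800 frames and the rest 1798 each; 16965 frames reaches minute 9, so 70 × 18 + 9 × 2 = 1278 labels have been skipped so far.
Adding those back, label number 1275705 + 1278 = 1276983 at 30 labels/s is 42566 s + 3 f = 11 h 49 min 26 s frame 3, i.e. 11:49:26;03.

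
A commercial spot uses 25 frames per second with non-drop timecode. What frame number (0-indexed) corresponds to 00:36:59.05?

55480

Total seconds to the label: (0 × 3600 + 36 × 60 + 59) = 2219.
Frame index = 2219 × 25 + 5 = 55480.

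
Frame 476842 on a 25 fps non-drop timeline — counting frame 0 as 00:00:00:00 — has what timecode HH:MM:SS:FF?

05:17:53:17

476842 ÷ 25 = 19073 full seconds, remainder 17 frames.
19073 s = 5 h 17 min 53 s.
Timecode: 05:17:53:17.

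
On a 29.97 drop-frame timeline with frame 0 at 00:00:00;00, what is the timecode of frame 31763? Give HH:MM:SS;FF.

Ten DF minutes hold 17982 frames, so frame 31763 lies in block 1 (frames 17982–35963) with 13781 frames into that block.
The block's first minute is 1800 frames and the rest 1798 each; 13781 frames reaches minute 7, so 1 × 18 + 7 × 2 = 32 labels have been skipped so far.
Adding those back, label number 31763 + 32 = 31795 at 30 labels/s is 1059 s + 25 f = 0 h 17 min 39 s frame 25, i.e. 00:17:39;25.

00:17:39;25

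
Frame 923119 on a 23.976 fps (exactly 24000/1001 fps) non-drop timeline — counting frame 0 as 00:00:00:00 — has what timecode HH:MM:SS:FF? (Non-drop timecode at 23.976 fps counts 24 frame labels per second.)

10:41:03:07

923119 ÷ 24 = 38463 full seconds, remainder 7 frames.
38463 s = 10 h 41 min 3 s.
Timecode: 10:41:03:07.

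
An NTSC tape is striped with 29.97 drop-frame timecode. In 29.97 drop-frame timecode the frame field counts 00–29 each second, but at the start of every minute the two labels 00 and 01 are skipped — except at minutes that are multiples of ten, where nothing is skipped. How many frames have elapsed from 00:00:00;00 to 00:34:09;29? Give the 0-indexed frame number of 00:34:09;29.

Complete 10-minute blocks: 3, each 17982 frames → 53946.
Remaining 4 whole minutes in the current block: 1800 + 3 × 1798 = 7194 frames.
Within the current minute: 9 × 30 + 29 − 2 = 297 (labels ;00/;01 skipped at this minute). Total = 53946 + 7194 + 297 = 61437.

61437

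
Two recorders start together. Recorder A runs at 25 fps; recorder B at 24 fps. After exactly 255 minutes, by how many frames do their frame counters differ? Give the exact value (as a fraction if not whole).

255 min = 15300 s.
A emits 25 × 15300 = 382500 frames; B emits 24 × 15300 = 367200.
Difference = 15300 frames; B is behind A.

15300 frames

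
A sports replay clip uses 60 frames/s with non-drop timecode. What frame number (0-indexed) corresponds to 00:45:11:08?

Total seconds to the label: (0 × 3600 + 45 × 60 + 11) = 2711.
Frame index = 2711 × 60 + 8 = 162668.

162668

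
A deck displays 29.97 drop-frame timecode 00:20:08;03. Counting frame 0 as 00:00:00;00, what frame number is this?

As if non-drop at 30 labels/s: (0 × 3600 + 20 × 60 + 8) × 30 + 3 = 36243.
Minute boundaries passed: 20; those not divisible by 10: 20 − 2 = 18; dropped labels = 2 × 18 = 36.
Actual frame index = 36243 − 36 = 36207.

36207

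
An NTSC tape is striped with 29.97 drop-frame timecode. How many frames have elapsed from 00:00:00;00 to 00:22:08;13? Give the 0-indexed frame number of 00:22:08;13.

39813

Complete 10-minute blocks: 2, each 17982 frames → 35964.
Remaining 2 whole minutes in the current block: 1800 + 1 × 1798 = 3598 frames.
Within the current minute: 8 × 30 + 13 − 2 = 251 (labels ;00/;01 skipped at this minute). Total = 35964 + 3598 + 251 = 39813.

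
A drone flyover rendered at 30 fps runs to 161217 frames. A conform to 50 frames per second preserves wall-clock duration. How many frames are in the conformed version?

268695 frames

Target frames = source frames × (target rate / source rate) = 161217 × (50)/(30) = 161217 × 5/3 = 268695.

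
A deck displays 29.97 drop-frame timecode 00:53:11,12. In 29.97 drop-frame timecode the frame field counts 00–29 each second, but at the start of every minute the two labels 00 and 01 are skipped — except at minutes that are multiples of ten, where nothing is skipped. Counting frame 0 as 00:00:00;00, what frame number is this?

As if non-drop at 30 labels/s: (0 × 3600 + 53 × 60 + 11) × 30 + 12 = 95742.
Minute boundaries passed: 53; those not divisible by 10: 53 − 5 = 48; dropped labels = 2 × 48 = 96.
Actual frame index = 95742 − 96 = 95646.

95646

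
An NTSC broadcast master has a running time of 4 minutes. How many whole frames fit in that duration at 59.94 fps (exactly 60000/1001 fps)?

14385 frames

4 min = 240 s.
Frames = 240 × 60000/1001 = 14400000/1001 ≈ 14385.6144.
Complete frames: 14385.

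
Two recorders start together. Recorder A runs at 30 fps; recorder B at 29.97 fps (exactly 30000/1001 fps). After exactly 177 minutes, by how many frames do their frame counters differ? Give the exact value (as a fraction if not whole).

177 min = 10620 s.
A emits 30 × 10620 = 318600 frames; B emits 30000/1001 × 10620 = 318600000/1001.
Difference = 318600/1001 frames (≈ 318.2817); B is behind A.

318600/1001 frames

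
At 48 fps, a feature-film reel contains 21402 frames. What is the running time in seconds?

445.875 seconds

Running time = 21402 / (48) = 445.875 s.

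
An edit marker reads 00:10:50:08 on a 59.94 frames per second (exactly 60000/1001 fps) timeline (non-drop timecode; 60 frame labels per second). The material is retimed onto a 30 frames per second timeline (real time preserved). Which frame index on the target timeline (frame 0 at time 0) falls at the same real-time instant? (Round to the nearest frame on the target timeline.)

frame 19524

Source frame index: (0×3600 + 10×60 + 50) × 60 + 8 = 39008.
Real time: 39008 / (60000/1001) = 1220219/1875 s.
Target frame: (1220219/1875) × (30) = 2440438/125 ≈ 19523.504 → 19524.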